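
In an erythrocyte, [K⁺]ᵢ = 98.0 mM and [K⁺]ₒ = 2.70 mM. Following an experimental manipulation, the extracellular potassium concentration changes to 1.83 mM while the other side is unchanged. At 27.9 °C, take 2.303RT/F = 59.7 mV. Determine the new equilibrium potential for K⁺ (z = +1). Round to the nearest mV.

-103 mV

After the shift: [K⁺]_out = 1.83, [K⁺]_in = 98.0 mM.
E_new = (59.7/1)·log₁₀(1.83/98.0) = 59.70 · (-1.7288) = -103.21 mV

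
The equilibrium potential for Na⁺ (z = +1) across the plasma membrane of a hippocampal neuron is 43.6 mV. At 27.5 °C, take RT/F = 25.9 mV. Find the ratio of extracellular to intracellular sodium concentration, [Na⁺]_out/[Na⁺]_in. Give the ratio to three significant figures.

5.38

ln([out]/[in]) = E·z/(25.9) = 43.6 × 1 / 25.9 = 1.6834
[out]/[in] = e^(1.6834) = 5.384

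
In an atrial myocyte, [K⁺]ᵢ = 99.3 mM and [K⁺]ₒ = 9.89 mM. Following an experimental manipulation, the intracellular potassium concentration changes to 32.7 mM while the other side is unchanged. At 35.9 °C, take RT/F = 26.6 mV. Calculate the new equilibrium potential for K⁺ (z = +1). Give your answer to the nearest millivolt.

After the shift: [K⁺]_out = 9.89, [K⁺]_in = 32.7 mM.
E_new = (26.6/1)·ln(9.89/32.7) = 26.60 · (-1.1959) = -31.81 mV

-32 mV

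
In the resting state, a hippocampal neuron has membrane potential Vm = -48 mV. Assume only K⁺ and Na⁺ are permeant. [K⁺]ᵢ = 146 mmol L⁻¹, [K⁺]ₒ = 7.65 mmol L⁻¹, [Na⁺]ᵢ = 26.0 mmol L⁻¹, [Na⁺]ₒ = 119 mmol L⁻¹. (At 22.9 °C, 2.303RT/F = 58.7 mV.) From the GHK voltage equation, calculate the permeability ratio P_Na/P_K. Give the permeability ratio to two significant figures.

0.13

Let α = P_Na/P_K. GHK: Vm = 58.7·log₁₀[(Kₒ + α·Naₒ)/(Kᵢ + α·Naᵢ)].
10^(Vm/58.7) = 10^(-48.0/58.7) = 0.15215
So 0.15215·(Kᵢ + α·Naᵢ) = Kₒ + α·Naₒ → α = (0.15215·146.0 − 7.65) / (119.0 − 0.15215·26.0)
α = (22.21 − 7.65) / (119.0 − 3.956) = 14.56/115 = 0.1266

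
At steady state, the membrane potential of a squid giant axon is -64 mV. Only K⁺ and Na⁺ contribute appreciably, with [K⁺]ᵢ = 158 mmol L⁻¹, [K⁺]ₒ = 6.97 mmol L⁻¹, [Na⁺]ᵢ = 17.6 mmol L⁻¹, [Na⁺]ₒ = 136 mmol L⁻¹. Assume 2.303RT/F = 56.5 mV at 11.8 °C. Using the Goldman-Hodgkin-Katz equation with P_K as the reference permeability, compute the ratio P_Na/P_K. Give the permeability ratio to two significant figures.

0.035

Let α = P_Na/P_K. GHK: Vm = 56.5·log₁₀[(Kₒ + α·Naₒ)/(Kᵢ + α·Naᵢ)].
10^(Vm/56.5) = 10^(-64.0/56.5) = 0.073664
So 0.073664·(Kᵢ + α·Naᵢ) = Kₒ + α·Naₒ → α = (0.073664·158.0 − 6.97) / (136.0 − 0.073664·17.6)
α = (11.64 − 6.97) / (136.0 − 1.296) = 4.669/134.7 = 0.03466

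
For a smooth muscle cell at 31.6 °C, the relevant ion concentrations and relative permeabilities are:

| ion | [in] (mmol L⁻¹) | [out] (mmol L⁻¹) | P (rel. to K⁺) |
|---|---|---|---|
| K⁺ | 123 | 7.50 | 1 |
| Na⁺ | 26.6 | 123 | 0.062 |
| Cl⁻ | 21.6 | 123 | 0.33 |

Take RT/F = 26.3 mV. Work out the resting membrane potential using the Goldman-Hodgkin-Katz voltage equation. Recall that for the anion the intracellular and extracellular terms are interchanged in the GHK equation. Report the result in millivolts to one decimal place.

Vm = 26.3 · ln[(Σ P·[cation]ₒ + Σ P·[anion]ᵢ) / (Σ P·[cation]ᵢ + Σ P·[anion]ₒ)]
Numerator = 1×7.50 + 0.062×123 + 0.33×21.6 = 22.25
Denominator = 1×123 + 0.062×26.6 + 0.33×123 = 165.2
Vm = 26.3 · ln(0.13468) = 26.3 × (-2.0049) = -52.73 mV

-52.7 mV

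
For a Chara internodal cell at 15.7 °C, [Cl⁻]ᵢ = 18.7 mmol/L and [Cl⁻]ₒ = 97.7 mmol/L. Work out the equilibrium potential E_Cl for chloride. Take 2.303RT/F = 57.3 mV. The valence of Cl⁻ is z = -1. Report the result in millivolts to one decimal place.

-41.1 mV

E = (57.3/z) · log₁₀([Cl⁻]_out/[Cl⁻]_in) with z = -1.
For an anion, dividing by z = -1 reverses the sign.
= (57.3/-1) · log₁₀(97.7/18.7) = -57.30 · log₁₀(5.225)
= -57.30 · (0.7181) = -41.14 mV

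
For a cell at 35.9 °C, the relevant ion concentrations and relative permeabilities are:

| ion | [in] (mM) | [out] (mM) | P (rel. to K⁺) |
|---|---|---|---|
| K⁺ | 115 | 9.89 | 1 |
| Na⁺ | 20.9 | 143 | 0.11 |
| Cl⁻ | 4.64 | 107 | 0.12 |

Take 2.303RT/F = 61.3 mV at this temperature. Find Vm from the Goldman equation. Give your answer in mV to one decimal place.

Vm = 61.3 · log₁₀[(Σ P·[cation]ₒ + Σ P·[anion]ᵢ) / (Σ P·[cation]ᵢ + Σ P·[anion]ₒ)]
Numerator = 1×9.89 + 0.11×143 + 0.12×4.64 = 26.18
Denominator = 1×115 + 0.11×20.9 + 0.12×107 = 130.1
Vm = 61.3 · log₁₀(0.20114) = 61.3 × (-0.6965) = -42.69 mV

-42.7 mV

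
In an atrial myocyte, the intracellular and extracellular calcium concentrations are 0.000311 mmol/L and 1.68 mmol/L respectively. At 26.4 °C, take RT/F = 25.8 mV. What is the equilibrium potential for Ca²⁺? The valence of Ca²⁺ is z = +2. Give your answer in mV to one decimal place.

110.9 mV

E = (25.8/z) · ln([Ca²⁺]_out/[Ca²⁺]_in) with z = +2.
= (25.8/2) · ln(1.68/0.000311) = 12.90 · ln(5402)
= 12.90 · (8.5945) = 110.87 mV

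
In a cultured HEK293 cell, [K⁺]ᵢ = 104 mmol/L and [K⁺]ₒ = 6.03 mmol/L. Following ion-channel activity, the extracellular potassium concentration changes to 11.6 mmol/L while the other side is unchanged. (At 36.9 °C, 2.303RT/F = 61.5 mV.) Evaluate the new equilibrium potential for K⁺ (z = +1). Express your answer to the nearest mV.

-59 mV

After the shift: [K⁺]_out = 11.6, [K⁺]_in = 104 mmol/L.
E_new = (61.5/1)·log₁₀(11.6/104) = 61.50 · (-0.9526) = -58.58 mV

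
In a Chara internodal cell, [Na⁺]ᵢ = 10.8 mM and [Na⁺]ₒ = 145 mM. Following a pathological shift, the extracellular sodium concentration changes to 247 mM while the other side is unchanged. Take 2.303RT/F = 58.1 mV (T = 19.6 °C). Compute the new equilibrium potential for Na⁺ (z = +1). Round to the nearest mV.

79 mV

After the shift: [Na⁺]_out = 247, [Na⁺]_in = 10.8 mM.
E_new = (58.1/1)·log₁₀(247/10.8) = 58.10 · (1.3593) = 78.97 mV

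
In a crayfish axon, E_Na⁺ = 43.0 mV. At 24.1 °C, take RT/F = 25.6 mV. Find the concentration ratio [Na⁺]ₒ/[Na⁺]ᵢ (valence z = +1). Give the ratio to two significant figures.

5.4

ln([out]/[in]) = E·z/(25.6) = 43.0 × 1 / 25.6 = 1.6797
[out]/[in] = e^(1.6797) = 5.364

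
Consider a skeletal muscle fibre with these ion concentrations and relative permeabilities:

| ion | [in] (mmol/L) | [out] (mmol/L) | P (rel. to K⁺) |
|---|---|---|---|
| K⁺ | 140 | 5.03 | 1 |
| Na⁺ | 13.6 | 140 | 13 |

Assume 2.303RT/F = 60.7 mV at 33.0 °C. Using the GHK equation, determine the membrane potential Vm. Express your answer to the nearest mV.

Vm = 60.7 · log₁₀[(Σ P·[cation]ₒ + Σ P·[anion]ᵢ) / (Σ P·[cation]ᵢ + Σ P·[anion]ₒ)]
Numerator = 1×5.03 + 13×140 = 1825
Denominator = 1×140 + 13×13.6 = 316.8
Vm = 60.7 · log₁₀(5.7608) = 60.7 × (0.7605) = 46.16 mV

46 mV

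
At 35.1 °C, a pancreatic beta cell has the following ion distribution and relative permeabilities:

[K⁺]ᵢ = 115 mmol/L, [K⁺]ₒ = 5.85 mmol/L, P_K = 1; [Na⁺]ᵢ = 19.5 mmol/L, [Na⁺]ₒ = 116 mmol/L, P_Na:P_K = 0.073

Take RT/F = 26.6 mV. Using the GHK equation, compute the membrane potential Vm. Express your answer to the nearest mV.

-56 mV

Vm = 26.6 · ln[(Σ P·[cation]ₒ + Σ P·[anion]ᵢ) / (Σ P·[cation]ᵢ + Σ P·[anion]ₒ)]
Numerator = 1×5.85 + 0.073×116 = 14.32
Denominator = 1×115 + 0.073×19.5 = 116.4
Vm = 26.6 · ln(0.12298) = 26.6 × (-2.0957) = -55.75 mV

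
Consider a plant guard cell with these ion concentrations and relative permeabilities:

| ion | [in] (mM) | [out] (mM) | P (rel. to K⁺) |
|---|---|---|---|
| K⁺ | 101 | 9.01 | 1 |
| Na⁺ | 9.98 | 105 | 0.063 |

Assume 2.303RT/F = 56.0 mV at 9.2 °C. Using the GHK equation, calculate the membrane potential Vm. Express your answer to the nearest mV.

Vm = 56.0 · log₁₀[(Σ P·[cation]ₒ + Σ P·[anion]ᵢ) / (Σ P·[cation]ᵢ + Σ P·[anion]ₒ)]
Numerator = 1×9.01 + 0.063×105 = 15.62
Denominator = 1×101 + 0.063×9.98 = 101.6
Vm = 56.0 · log₁₀(0.15375) = 56.0 × (-0.8132) = -45.54 mV

-46 mV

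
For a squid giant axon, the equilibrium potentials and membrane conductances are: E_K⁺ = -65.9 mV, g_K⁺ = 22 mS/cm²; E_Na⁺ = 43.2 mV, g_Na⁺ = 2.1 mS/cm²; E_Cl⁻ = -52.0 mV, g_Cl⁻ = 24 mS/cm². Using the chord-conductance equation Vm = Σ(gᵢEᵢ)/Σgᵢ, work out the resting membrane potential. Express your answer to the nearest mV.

-54 mV

Σ gᵢEᵢ = 22·(-65.9) + 2.1·(43.2) + 24·(-52.0) = -2607.08
Σ gᵢ = 22 + 2.1 + 24 = 48.1
Vm = -2607.08 / 48.1 = -54.20 mV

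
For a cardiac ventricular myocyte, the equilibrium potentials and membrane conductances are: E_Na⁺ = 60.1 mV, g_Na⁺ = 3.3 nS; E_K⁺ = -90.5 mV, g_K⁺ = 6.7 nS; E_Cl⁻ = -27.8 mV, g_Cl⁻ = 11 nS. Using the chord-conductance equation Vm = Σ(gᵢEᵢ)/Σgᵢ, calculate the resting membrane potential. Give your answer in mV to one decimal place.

-34.0 mV

Σ gᵢEᵢ = 3.3·(60.1) + 6.7·(-90.5) + 11·(-27.8) = -713.82
Σ gᵢ = 3.3 + 6.7 + 11 = 21
Vm = -713.82 / 21 = -33.99 mV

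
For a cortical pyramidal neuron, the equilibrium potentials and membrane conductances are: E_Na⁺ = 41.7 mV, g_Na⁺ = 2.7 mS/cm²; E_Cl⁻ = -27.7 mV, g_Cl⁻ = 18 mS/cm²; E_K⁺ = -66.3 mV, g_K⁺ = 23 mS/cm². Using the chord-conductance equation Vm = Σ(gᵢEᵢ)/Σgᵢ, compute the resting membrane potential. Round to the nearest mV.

-44 mV

Σ gᵢEᵢ = 2.7·(41.7) + 18·(-27.7) + 23·(-66.3) = -1910.91
Σ gᵢ = 2.7 + 18 + 23 = 43.7
Vm = -1910.91 / 43.7 = -43.73 mV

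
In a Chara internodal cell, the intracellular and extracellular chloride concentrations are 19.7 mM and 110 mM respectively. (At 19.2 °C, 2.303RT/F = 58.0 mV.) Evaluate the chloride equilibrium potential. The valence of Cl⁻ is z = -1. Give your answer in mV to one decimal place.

-43.3 mV

E = (58.0/z) · log₁₀([Cl⁻]_out/[Cl⁻]_in) with z = -1.
For an anion, dividing by z = -1 reverses the sign.
= (58.0/-1) · log₁₀(110/19.7) = -58.00 · log₁₀(5.584)
= -58.00 · (0.7469) = -43.32 mV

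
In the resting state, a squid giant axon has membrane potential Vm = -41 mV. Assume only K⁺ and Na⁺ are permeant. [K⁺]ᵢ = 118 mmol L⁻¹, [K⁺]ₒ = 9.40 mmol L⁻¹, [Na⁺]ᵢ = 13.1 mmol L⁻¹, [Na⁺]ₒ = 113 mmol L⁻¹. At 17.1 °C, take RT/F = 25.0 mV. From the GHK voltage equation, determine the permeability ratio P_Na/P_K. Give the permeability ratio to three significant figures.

0.122

Let α = P_Na/P_K. GHK: Vm = 25.0·ln[(Kₒ + α·Naₒ)/(Kᵢ + α·Naᵢ)].
e^(Vm/25.0) = e^(-41.0/25.0) = 0.19398
So 0.19398·(Kᵢ + α·Naᵢ) = Kₒ + α·Naₒ → α = (0.19398·118.0 − 9.4) / (113.0 − 0.19398·13.1)
α = (22.89 − 9.4) / (113.0 − 2.541) = 13.49/110.5 = 0.1221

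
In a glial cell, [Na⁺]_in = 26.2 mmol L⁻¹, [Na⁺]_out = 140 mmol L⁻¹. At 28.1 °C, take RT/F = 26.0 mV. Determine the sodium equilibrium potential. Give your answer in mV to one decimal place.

43.6 mV

E = (26.0/z) · ln([Na⁺]_out/[Na⁺]_in) with z = +1.
= (26.0/1) · ln(140/26.2) = 26.00 · ln(5.344)
= 26.00 · (1.6759) = 43.57 mV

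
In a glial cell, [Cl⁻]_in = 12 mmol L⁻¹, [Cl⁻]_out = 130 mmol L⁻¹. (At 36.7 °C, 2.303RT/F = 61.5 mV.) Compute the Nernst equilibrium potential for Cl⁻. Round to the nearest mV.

-64 mV

E = (61.5/z) · log₁₀([Cl⁻]_out/[Cl⁻]_in) with z = -1.
For an anion, dividing by z = -1 reverses the sign.
= (61.5/-1) · log₁₀(130/12) = -61.50 · log₁₀(10.83)
= -61.50 · (1.0348) = -63.64 mV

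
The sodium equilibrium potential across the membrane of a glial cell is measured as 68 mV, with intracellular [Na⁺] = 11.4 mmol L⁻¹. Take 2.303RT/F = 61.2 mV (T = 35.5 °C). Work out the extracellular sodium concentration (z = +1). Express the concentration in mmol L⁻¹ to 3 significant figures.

Nernst: E = (61.2/1) · log₁₀([out]/[in]), so log₁₀([out]/[in]) = 68.0 × 1 / 61.2 = 1.1111.
[out]/[in] = 10^(1.1111) = 12.92.
[out] = 12.92 × 11.4 = 147.2 mmol L⁻¹.

147 mmol L⁻¹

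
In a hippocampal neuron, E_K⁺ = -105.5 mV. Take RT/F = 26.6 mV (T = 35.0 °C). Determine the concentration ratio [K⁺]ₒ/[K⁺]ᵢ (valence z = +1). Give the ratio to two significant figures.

ln([out]/[in]) = E·z/(26.6) = -105.5 × 1 / 26.6 = -3.9662
[out]/[in] = e^(-3.9662) = 0.01895

0.019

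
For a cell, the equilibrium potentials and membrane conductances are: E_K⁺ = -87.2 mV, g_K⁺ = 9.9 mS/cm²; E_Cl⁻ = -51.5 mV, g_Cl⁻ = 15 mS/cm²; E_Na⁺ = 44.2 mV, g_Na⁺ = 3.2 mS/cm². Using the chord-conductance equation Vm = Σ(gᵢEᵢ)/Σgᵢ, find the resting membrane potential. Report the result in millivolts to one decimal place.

Σ gᵢEᵢ = 9.9·(-87.2) + 15·(-51.5) + 3.2·(44.2) = -1494.34
Σ gᵢ = 9.9 + 15 + 3.2 = 28.1
Vm = -1494.34 / 28.1 = -53.18 mV

-53.2 mV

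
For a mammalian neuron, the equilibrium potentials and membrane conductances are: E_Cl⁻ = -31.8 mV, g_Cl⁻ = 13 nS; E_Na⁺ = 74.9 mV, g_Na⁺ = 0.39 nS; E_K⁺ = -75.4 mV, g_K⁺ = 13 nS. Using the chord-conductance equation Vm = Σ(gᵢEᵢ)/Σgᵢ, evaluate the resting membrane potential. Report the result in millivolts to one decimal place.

-51.7 mV

Σ gᵢEᵢ = 13·(-31.8) + 0.39·(74.9) + 13·(-75.4) = -1364.39
Σ gᵢ = 13 + 0.39 + 13 = 26.39
Vm = -1364.39 / 26.39 = -51.70 mV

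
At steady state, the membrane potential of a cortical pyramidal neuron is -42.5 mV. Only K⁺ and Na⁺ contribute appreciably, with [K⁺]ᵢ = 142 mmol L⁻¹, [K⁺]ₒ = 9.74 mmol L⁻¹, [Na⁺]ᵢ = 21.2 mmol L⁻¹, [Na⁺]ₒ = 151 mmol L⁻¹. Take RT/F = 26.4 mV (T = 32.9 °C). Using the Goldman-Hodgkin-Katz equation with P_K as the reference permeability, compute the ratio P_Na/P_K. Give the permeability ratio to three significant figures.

0.127

Let α = P_Na/P_K. GHK: Vm = 26.4·ln[(Kₒ + α·Naₒ)/(Kᵢ + α·Naᵢ)].
e^(Vm/26.4) = e^(-42.5/26.4) = 0.19992
So 0.19992·(Kᵢ + α·Naᵢ) = Kₒ + α·Naₒ → α = (0.19992·142.0 − 9.74) / (151.0 − 0.19992·21.2)
α = (28.39 − 9.74) / (151.0 − 4.238) = 18.65/146.8 = 0.1271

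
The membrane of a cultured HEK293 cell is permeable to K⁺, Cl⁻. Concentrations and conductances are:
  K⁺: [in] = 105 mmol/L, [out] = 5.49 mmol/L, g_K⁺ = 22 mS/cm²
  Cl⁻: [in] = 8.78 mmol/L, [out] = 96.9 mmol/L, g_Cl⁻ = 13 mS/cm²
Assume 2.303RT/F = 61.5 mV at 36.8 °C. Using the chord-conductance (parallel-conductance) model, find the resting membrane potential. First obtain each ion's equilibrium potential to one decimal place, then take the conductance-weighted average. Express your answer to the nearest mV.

-73 mV

E_K⁺ = (61.5/1)·log₁₀(5.49/105) = -78.8 mV
E_Cl⁻ = (61.5/-1)·log₁₀(96.9/8.78) = -64.1 mV
Vm = (Σ gᵢEᵢ)/(Σ gᵢ) = (22·-78.8 + 13·-64.1) / (22 + 13)
= -2566.90 / 35 = -73.34 mV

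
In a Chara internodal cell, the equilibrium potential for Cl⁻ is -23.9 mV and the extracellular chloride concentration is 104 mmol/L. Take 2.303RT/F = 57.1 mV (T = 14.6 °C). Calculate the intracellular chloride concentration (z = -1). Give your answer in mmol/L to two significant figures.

Nernst: E = (57.1/-1) · log₁₀([out]/[in]), so log₁₀([out]/[in]) = -23.9 × -1 / 57.1 = 0.4186.
[out]/[in] = 10^(0.4186) = 2.622.
[in] = 104 / 2.622 = 39.67 mmol/L.

40 mmol/L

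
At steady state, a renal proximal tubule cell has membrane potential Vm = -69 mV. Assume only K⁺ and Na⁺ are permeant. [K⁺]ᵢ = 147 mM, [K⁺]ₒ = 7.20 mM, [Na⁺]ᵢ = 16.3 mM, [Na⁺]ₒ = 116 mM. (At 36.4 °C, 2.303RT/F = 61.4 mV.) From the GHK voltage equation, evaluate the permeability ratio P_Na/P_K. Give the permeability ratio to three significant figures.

Let α = P_Na/P_K. GHK: Vm = 61.4·log₁₀[(Kₒ + α·Naₒ)/(Kᵢ + α·Naᵢ)].
10^(Vm/61.4) = 10^(-69.0/61.4) = 0.075201
So 0.075201·(Kᵢ + α·Naᵢ) = Kₒ + α·Naₒ → α = (0.075201·147.0 − 7.2) / (116.0 − 0.075201·16.3)
α = (11.05 − 7.2) / (116.0 − 1.226) = 3.854/114.8 = 0.03358

0.0336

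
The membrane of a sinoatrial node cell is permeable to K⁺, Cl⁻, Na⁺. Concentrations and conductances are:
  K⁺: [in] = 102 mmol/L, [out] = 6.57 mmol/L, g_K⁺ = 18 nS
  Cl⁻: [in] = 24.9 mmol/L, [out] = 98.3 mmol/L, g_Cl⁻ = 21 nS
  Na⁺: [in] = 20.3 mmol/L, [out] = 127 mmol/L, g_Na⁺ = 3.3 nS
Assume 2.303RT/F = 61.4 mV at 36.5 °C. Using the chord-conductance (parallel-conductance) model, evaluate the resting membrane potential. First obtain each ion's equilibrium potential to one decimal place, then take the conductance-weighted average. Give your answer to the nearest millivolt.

E_K⁺ = (61.4/1)·log₁₀(6.57/102) = -73.1 mV
E_Cl⁻ = (61.4/-1)·log₁₀(98.3/24.9) = -36.6 mV
E_Na⁺ = (61.4/1)·log₁₀(127/20.3) = 48.9 mV
Vm = (Σ gᵢEᵢ)/(Σ gᵢ) = (18·-73.1 + 21·-36.6 + 3.3·48.9) / (18 + 21 + 3.3)
= -1923.03 / 42.3 = -45.46 mV

-45 mV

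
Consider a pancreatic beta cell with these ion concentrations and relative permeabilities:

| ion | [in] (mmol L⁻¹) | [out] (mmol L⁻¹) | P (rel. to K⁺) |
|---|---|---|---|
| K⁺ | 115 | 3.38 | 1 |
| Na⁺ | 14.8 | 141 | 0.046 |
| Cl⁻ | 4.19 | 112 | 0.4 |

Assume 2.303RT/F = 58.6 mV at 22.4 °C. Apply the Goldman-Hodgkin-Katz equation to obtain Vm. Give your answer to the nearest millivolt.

-67 mV

Vm = 58.6 · log₁₀[(Σ P·[cation]ₒ + Σ P·[anion]ᵢ) / (Σ P·[cation]ᵢ + Σ P·[anion]ₒ)]
Numerator = 1×3.38 + 0.046×141 + 0.4×4.19 = 11.54
Denominator = 1×115 + 0.046×14.8 + 0.4×112 = 160.5
Vm = 58.6 · log₁₀(0.071921) = 58.6 × (-1.1431) = -66.99 mV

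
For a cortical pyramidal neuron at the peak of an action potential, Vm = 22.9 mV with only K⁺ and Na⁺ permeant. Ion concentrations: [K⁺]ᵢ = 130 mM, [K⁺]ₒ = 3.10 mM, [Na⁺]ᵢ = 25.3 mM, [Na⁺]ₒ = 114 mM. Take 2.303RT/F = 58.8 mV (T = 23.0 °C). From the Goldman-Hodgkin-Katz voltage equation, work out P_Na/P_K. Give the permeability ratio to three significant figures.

Let α = P_Na/P_K. GHK: Vm = 58.8·log₁₀[(Kₒ + α·Naₒ)/(Kᵢ + α·Naᵢ)].
10^(Vm/58.8) = 10^(22.9/58.8) = 2.4516
So 2.4516·(Kᵢ + α·Naᵢ) = Kₒ + α·Naₒ → α = (2.4516·130.0 − 3.1) / (114.0 − 2.4516·25.3)
α = (318.7 − 3.1) / (114.0 − 62.03) = 315.6/51.97 = 6.073

6.07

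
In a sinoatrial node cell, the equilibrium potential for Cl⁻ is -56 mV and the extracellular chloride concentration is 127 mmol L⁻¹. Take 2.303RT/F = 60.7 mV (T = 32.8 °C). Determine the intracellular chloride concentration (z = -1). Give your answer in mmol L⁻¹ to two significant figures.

Nernst: E = (60.7/-1) · log₁₀([out]/[in]), so log₁₀([out]/[in]) = -56.0 × -1 / 60.7 = 0.9226.
[out]/[in] = 10^(0.9226) = 8.367.
[in] = 127 / 8.367 = 15.18 mmol L⁻¹.

15 mmol L⁻¹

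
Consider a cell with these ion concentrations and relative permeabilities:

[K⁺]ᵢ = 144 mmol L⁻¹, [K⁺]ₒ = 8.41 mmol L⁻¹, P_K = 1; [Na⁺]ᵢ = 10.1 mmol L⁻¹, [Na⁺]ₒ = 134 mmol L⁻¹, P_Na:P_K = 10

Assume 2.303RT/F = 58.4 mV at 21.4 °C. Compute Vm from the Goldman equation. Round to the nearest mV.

43 mV

Vm = 58.4 · log₁₀[(Σ P·[cation]ₒ + Σ P·[anion]ᵢ) / (Σ P·[cation]ᵢ + Σ P·[anion]ₒ)]
Numerator = 1×8.41 + 10×134 = 1348
Denominator = 1×144 + 10×10.1 = 245
Vm = 58.4 · log₁₀(5.5037) = 58.4 × (0.7407) = 43.25 mV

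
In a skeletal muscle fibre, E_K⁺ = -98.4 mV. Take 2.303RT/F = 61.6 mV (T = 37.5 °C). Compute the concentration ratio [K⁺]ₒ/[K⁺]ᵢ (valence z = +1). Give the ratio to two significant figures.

log₁₀([out]/[in]) = E·z/(61.6) = -98.4 × 1 / 61.6 = -1.5974
[out]/[in] = 10^(-1.5974) = 0.02527

0.025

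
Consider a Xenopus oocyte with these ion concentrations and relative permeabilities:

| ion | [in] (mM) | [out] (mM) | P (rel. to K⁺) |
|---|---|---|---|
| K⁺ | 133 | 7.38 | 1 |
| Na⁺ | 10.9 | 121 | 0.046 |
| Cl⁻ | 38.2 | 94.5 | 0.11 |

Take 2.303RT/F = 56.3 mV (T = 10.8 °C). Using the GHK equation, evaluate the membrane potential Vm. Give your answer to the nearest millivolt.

Vm = 56.3 · log₁₀[(Σ P·[cation]ₒ + Σ P·[anion]ᵢ) / (Σ P·[cation]ᵢ + Σ P·[anion]ₒ)]
Numerator = 1×7.38 + 0.046×121 + 0.11×38.2 = 17.15
Denominator = 1×133 + 0.046×10.9 + 0.11×94.5 = 143.9
Vm = 56.3 · log₁₀(0.11917) = 56.3 × (-0.9238) = -52.01 mV

-52 mV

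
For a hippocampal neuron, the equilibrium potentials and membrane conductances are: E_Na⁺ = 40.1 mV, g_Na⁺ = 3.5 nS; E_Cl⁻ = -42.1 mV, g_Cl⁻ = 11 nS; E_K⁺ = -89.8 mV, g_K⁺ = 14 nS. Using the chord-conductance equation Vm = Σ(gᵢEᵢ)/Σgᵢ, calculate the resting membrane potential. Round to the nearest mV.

Σ gᵢEᵢ = 3.5·(40.1) + 11·(-42.1) + 14·(-89.8) = -1579.95
Σ gᵢ = 3.5 + 11 + 14 = 28.5
Vm = -1579.95 / 28.5 = -55.44 mV

-55 mV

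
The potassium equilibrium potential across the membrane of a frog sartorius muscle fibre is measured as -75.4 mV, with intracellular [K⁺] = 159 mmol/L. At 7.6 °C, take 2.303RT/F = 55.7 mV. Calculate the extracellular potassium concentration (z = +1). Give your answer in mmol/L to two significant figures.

Nernst: E = (55.7/1) · log₁₀([out]/[in]), so log₁₀([out]/[in]) = -75.4 × 1 / 55.7 = -1.3537.
[out]/[in] = 10^(-1.3537) = 0.04429.
[out] = 0.04429 × 159 = 7.042 mmol/L.

7.0 mmol/L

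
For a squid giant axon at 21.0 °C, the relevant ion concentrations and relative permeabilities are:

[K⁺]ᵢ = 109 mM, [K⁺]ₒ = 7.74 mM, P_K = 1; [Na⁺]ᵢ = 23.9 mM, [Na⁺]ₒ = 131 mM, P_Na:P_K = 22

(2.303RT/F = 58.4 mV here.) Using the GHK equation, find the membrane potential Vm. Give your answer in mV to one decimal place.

38.4 mV

Vm = 58.4 · log₁₀[(Σ P·[cation]ₒ + Σ P·[anion]ᵢ) / (Σ P·[cation]ᵢ + Σ P·[anion]ₒ)]
Numerator = 1×7.74 + 22×131 = 2890
Denominator = 1×109 + 22×23.9 = 634.8
Vm = 58.4 · log₁₀(4.5522) = 58.4 × (0.6582) = 38.44 mV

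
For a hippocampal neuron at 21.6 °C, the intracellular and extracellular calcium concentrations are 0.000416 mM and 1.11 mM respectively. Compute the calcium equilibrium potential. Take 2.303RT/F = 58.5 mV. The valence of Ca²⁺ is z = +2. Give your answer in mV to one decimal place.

100.2 mV

E = (58.5/z) · log₁₀([Ca²⁺]_out/[Ca²⁺]_in) with z = +2.
= (58.5/2) · log₁₀(1.11/0.000416) = 29.25 · log₁₀(2668)
= 29.25 · (3.4262) = 100.22 mV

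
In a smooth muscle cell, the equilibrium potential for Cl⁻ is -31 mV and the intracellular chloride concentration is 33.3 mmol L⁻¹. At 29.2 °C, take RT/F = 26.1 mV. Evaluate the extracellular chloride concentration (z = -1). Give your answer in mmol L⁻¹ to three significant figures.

109 mmol L⁻¹

Nernst: E = (26.1/-1) · ln([out]/[in]), so ln([out]/[in]) = -31.0 × -1 / 26.1 = 1.1877.
[out]/[in] = e^(1.1877) = 3.28.
[out] = 3.28 × 33.3 = 109.2 mmol L⁻¹.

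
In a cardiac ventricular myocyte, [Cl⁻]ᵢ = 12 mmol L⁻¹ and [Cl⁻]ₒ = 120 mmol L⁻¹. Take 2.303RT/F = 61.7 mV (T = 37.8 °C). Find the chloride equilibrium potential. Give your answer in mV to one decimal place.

E = (61.7/z) · log₁₀([Cl⁻]_out/[Cl⁻]_in) with z = -1.
For an anion, dividing by z = -1 reverses the sign.
= (61.7/-1) · log₁₀(120/12) = -61.70 · log₁₀(10)
= -61.70 · (1.0000) = -61.70 mV

-61.7 mV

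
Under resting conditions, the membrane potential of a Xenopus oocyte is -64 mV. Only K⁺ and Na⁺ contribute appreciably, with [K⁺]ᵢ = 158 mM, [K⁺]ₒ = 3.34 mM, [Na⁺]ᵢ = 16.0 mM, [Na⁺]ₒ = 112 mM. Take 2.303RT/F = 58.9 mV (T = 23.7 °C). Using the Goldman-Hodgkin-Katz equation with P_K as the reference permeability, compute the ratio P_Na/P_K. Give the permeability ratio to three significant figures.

0.0868

Let α = P_Na/P_K. GHK: Vm = 58.9·log₁₀[(Kₒ + α·Naₒ)/(Kᵢ + α·Naᵢ)].
10^(Vm/58.9) = 10^(-64.0/58.9) = 0.081924
So 0.081924·(Kᵢ + α·Naᵢ) = Kₒ + α·Naₒ → α = (0.081924·158.0 − 3.34) / (112.0 − 0.081924·16.0)
α = (12.94 − 3.34) / (112.0 − 1.311) = 9.604/110.7 = 0.08677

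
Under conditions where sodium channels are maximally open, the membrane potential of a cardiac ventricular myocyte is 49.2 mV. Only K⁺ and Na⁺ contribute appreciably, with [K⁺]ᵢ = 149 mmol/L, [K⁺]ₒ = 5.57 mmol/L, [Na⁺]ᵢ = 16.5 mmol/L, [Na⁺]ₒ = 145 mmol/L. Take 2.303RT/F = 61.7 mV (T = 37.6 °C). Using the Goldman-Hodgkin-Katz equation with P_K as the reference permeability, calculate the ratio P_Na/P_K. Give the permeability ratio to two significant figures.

22

Let α = P_Na/P_K. GHK: Vm = 61.7·log₁₀[(Kₒ + α·Naₒ)/(Kᵢ + α·Naᵢ)].
10^(Vm/61.7) = 10^(49.2/61.7) = 6.272
So 6.272·(Kᵢ + α·Naᵢ) = Kₒ + α·Naₒ → α = (6.272·149.0 − 5.57) / (145.0 − 6.272·16.5)
α = (934.5 − 5.57) / (145.0 − 103.5) = 929/41.51 = 22.38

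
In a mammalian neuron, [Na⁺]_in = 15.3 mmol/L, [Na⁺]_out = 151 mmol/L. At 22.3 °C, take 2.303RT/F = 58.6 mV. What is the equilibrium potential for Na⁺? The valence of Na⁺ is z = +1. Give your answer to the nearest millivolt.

58 mV

E = (58.6/z) · log₁₀([Na⁺]_out/[Na⁺]_in) with z = +1.
= (58.6/1) · log₁₀(151/15.3) = 58.60 · log₁₀(9.869)
= 58.60 · (0.9943) = 58.27 mV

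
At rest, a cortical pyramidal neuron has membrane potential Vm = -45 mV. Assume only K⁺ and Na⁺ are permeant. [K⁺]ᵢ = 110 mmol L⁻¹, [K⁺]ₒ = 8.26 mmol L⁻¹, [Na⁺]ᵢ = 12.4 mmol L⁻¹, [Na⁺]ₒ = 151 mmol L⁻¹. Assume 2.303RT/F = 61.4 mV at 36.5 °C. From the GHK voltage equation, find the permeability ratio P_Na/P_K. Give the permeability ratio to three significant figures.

Let α = P_Na/P_K. GHK: Vm = 61.4·log₁₀[(Kₒ + α·Naₒ)/(Kᵢ + α·Naᵢ)].
10^(Vm/61.4) = 10^(-45.0/61.4) = 0.18497
So 0.18497·(Kᵢ + α·Naᵢ) = Kₒ + α·Naₒ → α = (0.18497·110.0 − 8.26) / (151.0 − 0.18497·12.4)
α = (20.35 − 8.26) / (151.0 − 2.294) = 12.09/148.7 = 0.08128

0.0813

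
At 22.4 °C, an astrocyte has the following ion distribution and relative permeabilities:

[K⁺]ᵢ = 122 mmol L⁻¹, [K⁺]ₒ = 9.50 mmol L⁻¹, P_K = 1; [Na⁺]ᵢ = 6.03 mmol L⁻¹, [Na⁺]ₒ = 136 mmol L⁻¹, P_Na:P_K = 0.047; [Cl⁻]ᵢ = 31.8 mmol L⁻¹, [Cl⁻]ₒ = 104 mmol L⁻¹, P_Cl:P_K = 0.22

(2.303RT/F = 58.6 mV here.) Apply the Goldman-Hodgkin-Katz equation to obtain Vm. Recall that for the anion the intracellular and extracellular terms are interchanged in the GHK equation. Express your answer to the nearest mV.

-47 mV

Vm = 58.6 · log₁₀[(Σ P·[cation]ₒ + Σ P·[anion]ᵢ) / (Σ P·[cation]ᵢ + Σ P·[anion]ₒ)]
Numerator = 1×9.50 + 0.047×136 + 0.22×31.8 = 22.89
Denominator = 1×122 + 0.047×6.03 + 0.22×104 = 145.2
Vm = 58.6 · log₁₀(0.15767) = 58.6 × (-0.8022) = -47.01 mV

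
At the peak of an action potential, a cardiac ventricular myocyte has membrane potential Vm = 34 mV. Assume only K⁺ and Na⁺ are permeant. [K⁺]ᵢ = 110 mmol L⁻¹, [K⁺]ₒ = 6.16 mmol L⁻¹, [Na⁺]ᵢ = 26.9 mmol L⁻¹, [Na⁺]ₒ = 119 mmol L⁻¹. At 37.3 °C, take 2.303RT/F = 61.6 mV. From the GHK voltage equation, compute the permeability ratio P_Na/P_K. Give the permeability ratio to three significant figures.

16.7

Let α = P_Na/P_K. GHK: Vm = 61.6·log₁₀[(Kₒ + α·Naₒ)/(Kᵢ + α·Naᵢ)].
10^(Vm/61.6) = 10^(34.0/61.6) = 3.5641
So 3.5641·(Kᵢ + α·Naᵢ) = Kₒ + α·Naₒ → α = (3.5641·110.0 − 6.16) / (119.0 − 3.5641·26.9)
α = (392 − 6.16) / (119.0 − 95.87) = 385.9/23.13 = 16.69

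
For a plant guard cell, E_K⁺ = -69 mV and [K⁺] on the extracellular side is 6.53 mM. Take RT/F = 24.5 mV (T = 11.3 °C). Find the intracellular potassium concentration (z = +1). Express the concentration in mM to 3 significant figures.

109 mM

Nernst: E = (24.5/1) · ln([out]/[in]), so ln([out]/[in]) = -69.0 × 1 / 24.5 = -2.8163.
[out]/[in] = e^(-2.8163) = 0.05983.
[in] = 6.53 / 0.05983 = 109.2 mM.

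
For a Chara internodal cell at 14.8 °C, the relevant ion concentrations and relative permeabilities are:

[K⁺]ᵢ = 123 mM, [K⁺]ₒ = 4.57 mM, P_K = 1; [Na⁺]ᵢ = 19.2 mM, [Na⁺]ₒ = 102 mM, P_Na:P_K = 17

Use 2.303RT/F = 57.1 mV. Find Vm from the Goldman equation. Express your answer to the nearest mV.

Vm = 57.1 · log₁₀[(Σ P·[cation]ₒ + Σ P·[anion]ᵢ) / (Σ P·[cation]ᵢ + Σ P·[anion]ₒ)]
Numerator = 1×4.57 + 17×102 = 1739
Denominator = 1×123 + 17×19.2 = 449.4
Vm = 57.1 · log₁₀(3.8686) = 57.1 × (0.5876) = 33.55 mV

34 mV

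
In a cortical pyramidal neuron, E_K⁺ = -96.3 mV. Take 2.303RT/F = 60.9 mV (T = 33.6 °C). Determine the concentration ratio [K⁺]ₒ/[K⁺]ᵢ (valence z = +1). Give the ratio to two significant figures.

log₁₀([out]/[in]) = E·z/(60.9) = -96.3 × 1 / 60.9 = -1.5813
[out]/[in] = 10^(-1.5813) = 0.02623

0.026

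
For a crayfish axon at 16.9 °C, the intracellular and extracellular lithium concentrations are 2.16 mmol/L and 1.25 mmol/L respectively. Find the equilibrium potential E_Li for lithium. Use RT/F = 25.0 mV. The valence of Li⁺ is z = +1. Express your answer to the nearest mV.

-14 mV

E = (25.0/z) · ln([Li⁺]_out/[Li⁺]_in) with z = +1.
= (25.0/1) · ln(1.25/2.16) = 25.00 · ln(0.5787)
= 25.00 · (-0.5470) = -13.67 mV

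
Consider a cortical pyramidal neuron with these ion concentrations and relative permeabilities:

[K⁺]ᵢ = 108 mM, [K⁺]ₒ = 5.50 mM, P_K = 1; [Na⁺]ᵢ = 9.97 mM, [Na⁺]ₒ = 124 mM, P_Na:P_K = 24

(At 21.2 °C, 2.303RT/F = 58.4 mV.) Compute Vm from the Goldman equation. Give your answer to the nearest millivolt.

55 mV

Vm = 58.4 · log₁₀[(Σ P·[cation]ₒ + Σ P·[anion]ᵢ) / (Σ P·[cation]ᵢ + Σ P·[anion]ₒ)]
Numerator = 1×5.50 + 24×124 = 2982
Denominator = 1×108 + 24×9.97 = 347.3
Vm = 58.4 · log₁₀(8.5853) = 58.4 × (0.9338) = 54.53 mV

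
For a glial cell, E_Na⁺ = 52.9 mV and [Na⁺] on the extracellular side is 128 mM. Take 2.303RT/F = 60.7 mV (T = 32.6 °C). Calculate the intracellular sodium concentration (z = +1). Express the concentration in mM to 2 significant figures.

Nernst: E = (60.7/1) · log₁₀([out]/[in]), so log₁₀([out]/[in]) = 52.9 × 1 / 60.7 = 0.8715.
[out]/[in] = 10^(0.8715) = 7.439.
[in] = 128 / 7.439 = 17.21 mM.

17 mM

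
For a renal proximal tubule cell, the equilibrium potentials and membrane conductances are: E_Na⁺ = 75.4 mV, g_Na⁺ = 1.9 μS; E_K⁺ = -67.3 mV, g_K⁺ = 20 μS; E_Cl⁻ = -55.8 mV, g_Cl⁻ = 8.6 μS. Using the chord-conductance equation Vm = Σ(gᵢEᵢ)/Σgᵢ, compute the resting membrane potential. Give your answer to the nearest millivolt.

Σ gᵢEᵢ = 1.9·(75.4) + 20·(-67.3) + 8.6·(-55.8) = -1682.62
Σ gᵢ = 1.9 + 20 + 8.6 = 30.5
Vm = -1682.62 / 30.5 = -55.17 mV

-55 mV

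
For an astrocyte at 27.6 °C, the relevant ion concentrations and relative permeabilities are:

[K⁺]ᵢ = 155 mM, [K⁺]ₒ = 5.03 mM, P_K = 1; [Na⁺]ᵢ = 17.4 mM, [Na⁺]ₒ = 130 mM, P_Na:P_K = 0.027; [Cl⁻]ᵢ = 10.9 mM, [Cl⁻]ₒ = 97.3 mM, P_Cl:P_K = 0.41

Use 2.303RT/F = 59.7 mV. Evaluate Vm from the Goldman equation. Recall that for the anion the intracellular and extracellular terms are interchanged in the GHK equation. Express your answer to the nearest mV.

Vm = 59.7 · log₁₀[(Σ P·[cation]ₒ + Σ P·[anion]ᵢ) / (Σ P·[cation]ᵢ + Σ P·[anion]ₒ)]
Numerator = 1×5.03 + 0.027×130 + 0.41×10.9 = 13.01
Denominator = 1×155 + 0.027×17.4 + 0.41×97.3 = 195.4
Vm = 59.7 · log₁₀(0.066589) = 59.7 × (-1.1766) = -70.24 mV

-70 mV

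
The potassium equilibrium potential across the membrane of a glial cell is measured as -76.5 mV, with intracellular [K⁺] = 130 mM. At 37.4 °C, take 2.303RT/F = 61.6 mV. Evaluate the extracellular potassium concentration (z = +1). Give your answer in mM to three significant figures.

Nernst: E = (61.6/1) · log₁₀([out]/[in]), so log₁₀([out]/[in]) = -76.5 × 1 / 61.6 = -1.2419.
[out]/[in] = 10^(-1.2419) = 0.0573.
[out] = 0.0573 × 130 = 7.448 mM.

7.45 mM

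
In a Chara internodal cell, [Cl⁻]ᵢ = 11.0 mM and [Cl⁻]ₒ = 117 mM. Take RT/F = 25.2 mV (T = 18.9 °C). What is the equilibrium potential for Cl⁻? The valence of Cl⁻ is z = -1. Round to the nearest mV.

E = (25.2/z) · ln([Cl⁻]_out/[Cl⁻]_in) with z = -1.
For an anion, dividing by z = -1 reverses the sign.
= (25.2/-1) · ln(117/11.0) = -25.20 · ln(10.64)
= -25.20 · (2.3643) = -59.58 mV

-60 mV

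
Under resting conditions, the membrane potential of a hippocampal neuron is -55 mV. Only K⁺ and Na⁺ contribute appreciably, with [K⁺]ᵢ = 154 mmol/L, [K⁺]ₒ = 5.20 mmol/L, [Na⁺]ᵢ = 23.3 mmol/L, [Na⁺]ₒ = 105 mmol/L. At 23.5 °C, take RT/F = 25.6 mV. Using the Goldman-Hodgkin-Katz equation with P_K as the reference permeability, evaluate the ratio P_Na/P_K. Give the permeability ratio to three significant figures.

0.125

Let α = P_Na/P_K. GHK: Vm = 25.6·ln[(Kₒ + α·Naₒ)/(Kᵢ + α·Naᵢ)].
e^(Vm/25.6) = e^(-55.0/25.6) = 0.11667
So 0.11667·(Kᵢ + α·Naᵢ) = Kₒ + α·Naₒ → α = (0.11667·154.0 − 5.2) / (105.0 − 0.11667·23.3)
α = (17.97 − 5.2) / (105.0 − 2.718) = 12.77/102.3 = 0.1248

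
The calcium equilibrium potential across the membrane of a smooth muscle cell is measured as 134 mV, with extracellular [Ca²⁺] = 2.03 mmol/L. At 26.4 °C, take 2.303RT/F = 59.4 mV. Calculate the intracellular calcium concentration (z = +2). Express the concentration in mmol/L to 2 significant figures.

0.000062 mmol/L

Nernst: E = (59.4/2) · log₁₀([out]/[in]), so log₁₀([out]/[in]) = 134.0 × 2 / 59.4 = 4.5118.
[out]/[in] = 10^(4.5118) = 3.249e+04.
[in] = 2.03 / 3.249e+04 = 6.248e-05 mmol/L.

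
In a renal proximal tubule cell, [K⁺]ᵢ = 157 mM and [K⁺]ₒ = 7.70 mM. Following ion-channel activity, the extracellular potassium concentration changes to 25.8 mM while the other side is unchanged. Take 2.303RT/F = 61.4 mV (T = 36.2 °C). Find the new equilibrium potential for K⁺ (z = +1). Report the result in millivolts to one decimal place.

After the shift: [K⁺]_out = 25.8, [K⁺]_in = 157 mM.
E_new = (61.4/1)·log₁₀(25.8/157) = 61.40 · (-0.7843) = -48.15 mV

-48.2 mV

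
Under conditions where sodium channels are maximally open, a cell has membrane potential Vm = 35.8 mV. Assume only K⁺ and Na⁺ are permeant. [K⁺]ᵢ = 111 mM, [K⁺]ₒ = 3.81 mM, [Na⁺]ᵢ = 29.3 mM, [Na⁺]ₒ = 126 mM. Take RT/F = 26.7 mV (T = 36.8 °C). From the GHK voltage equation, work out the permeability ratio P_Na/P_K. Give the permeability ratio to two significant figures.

30

Let α = P_Na/P_K. GHK: Vm = 26.7·ln[(Kₒ + α·Naₒ)/(Kᵢ + α·Naᵢ)].
e^(Vm/26.7) = e^(35.8/26.7) = 3.8222
So 3.8222·(Kᵢ + α·Naᵢ) = Kₒ + α·Naₒ → α = (3.8222·111.0 − 3.81) / (126.0 − 3.8222·29.3)
α = (424.3 − 3.81) / (126.0 − 112) = 420.5/14.01 = 30.01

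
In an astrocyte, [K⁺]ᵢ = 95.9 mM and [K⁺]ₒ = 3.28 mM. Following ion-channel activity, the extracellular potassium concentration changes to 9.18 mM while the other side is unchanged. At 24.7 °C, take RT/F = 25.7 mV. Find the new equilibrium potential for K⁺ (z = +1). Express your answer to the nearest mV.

After the shift: [K⁺]_out = 9.18, [K⁺]_in = 95.9 mM.
E_new = (25.7/1)·ln(9.18/95.9) = 25.70 · (-2.3463) = -60.30 mV

-60 mV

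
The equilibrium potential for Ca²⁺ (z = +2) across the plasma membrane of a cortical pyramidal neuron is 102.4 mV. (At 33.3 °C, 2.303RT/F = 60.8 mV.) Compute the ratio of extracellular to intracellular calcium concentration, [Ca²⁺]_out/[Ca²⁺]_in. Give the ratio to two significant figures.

2300

log₁₀([out]/[in]) = E·z/(60.8) = 102.4 × 2 / 60.8 = 3.3684
[out]/[in] = 10^(3.3684) = 2336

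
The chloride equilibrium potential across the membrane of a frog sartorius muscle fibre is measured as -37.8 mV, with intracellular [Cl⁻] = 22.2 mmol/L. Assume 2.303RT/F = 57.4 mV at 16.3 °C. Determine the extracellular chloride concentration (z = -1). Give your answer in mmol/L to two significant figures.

Nernst: E = (57.4/-1) · log₁₀([out]/[in]), so log₁₀([out]/[in]) = -37.8 × -1 / 57.4 = 0.6585.
[out]/[in] = 10^(0.6585) = 4.556.
[out] = 4.556 × 22.2 = 101.1 mmol/L.

100 mmol/L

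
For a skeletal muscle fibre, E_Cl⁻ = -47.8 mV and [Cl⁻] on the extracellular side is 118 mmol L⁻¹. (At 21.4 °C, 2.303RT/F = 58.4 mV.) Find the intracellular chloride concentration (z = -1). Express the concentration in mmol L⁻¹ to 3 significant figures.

Nernst: E = (58.4/-1) · log₁₀([out]/[in]), so log₁₀([out]/[in]) = -47.8 × -1 / 58.4 = 0.8185.
[out]/[in] = 10^(0.8185) = 6.584.
[in] = 118 / 6.584 = 17.92 mmol L⁻¹.

17.9 mmol L⁻¹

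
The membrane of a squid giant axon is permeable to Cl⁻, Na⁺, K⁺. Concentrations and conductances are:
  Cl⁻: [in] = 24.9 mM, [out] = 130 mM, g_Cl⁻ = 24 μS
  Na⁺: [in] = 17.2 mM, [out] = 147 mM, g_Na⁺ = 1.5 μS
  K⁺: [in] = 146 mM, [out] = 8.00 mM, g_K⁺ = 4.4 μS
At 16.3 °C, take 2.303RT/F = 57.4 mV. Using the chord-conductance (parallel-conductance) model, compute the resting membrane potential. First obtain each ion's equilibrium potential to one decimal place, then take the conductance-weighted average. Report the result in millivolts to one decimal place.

-41.0 mV

E_Cl⁻ = (57.4/-1)·log₁₀(130/24.9) = -41.2 mV
E_Na⁺ = (57.4/1)·log₁₀(147/17.2) = 53.5 mV
E_K⁺ = (57.4/1)·log₁₀(8.00/146) = -72.4 mV
Vm = (Σ gᵢEᵢ)/(Σ gᵢ) = (24·-41.2 + 1.5·53.5 + 4.4·-72.4) / (24 + 1.5 + 4.4)
= -1227.11 / 29.9 = -41.04 mV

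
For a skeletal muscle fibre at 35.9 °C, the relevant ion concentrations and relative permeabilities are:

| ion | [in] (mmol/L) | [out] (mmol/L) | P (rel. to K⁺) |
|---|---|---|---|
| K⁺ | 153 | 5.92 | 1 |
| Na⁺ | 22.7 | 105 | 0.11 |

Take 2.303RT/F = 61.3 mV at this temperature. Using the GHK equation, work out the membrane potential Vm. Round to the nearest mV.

-58 mV

Vm = 61.3 · log₁₀[(Σ P·[cation]ₒ + Σ P·[anion]ᵢ) / (Σ P·[cation]ᵢ + Σ P·[anion]ₒ)]
Numerator = 1×5.92 + 0.11×105 = 17.47
Denominator = 1×153 + 0.11×22.7 = 155.5
Vm = 61.3 · log₁₀(0.11235) = 61.3 × (-0.9494) = -58.20 mV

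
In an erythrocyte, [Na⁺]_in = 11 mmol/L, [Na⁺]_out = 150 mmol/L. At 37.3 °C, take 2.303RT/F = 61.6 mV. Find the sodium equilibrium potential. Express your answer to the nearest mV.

E = (61.6/z) · log₁₀([Na⁺]_out/[Na⁺]_in) with z = +1.
= (61.6/1) · log₁₀(150/11) = 61.60 · log₁₀(13.64)
= 61.60 · (1.1347) = 69.90 mV

70 mV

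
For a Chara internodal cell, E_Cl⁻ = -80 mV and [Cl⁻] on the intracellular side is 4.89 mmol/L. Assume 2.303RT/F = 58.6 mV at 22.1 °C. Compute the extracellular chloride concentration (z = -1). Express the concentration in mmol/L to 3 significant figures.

Nernst: E = (58.6/-1) · log₁₀([out]/[in]), so log₁₀([out]/[in]) = -80.0 × -1 / 58.6 = 1.3652.
[out]/[in] = 10^(1.3652) = 23.18.
[out] = 23.18 × 4.89 = 113.4 mmol/L.

113 mmol/L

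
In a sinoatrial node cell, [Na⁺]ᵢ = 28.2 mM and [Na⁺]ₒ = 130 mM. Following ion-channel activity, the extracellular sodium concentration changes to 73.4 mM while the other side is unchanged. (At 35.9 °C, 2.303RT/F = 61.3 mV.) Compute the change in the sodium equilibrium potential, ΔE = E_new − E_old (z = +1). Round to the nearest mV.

-15 mV

E_old = (61.3/1)·log₁₀(130/28.2) = 40.68 mV
E_new = (61.3/1)·log₁₀(73.4/28.2) = 25.47 mV
ΔE = 25.47 − (40.68) = -15.22 mV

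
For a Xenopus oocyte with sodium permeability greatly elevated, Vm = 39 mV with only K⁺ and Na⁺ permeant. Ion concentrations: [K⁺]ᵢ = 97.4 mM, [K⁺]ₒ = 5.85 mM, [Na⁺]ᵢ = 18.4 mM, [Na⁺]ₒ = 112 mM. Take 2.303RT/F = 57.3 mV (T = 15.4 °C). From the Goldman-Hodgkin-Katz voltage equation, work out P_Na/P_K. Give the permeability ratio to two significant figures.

19

Let α = P_Na/P_K. GHK: Vm = 57.3·log₁₀[(Kₒ + α·Naₒ)/(Kᵢ + α·Naᵢ)].
10^(Vm/57.3) = 10^(39.0/57.3) = 4.7932
So 4.7932·(Kᵢ + α·Naᵢ) = Kₒ + α·Naₒ → α = (4.7932·97.4 − 5.85) / (112.0 − 4.7932·18.4)
α = (466.9 − 5.85) / (112.0 − 88.2) = 461/23.8 = 19.37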